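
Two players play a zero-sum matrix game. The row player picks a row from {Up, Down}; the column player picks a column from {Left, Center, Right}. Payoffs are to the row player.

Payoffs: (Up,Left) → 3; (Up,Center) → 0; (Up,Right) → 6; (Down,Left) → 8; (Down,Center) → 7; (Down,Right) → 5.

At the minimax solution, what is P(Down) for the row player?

Row minima: Up → 0, Down → 5; maximin = 5.
Column maxima: Left → 8, Center → 7, Right → 6; minimax = 6.
5 ≠ 6, so there is no saddle point; optimal play is mixed.
Left is strictly dominated by Center (it gives the row player strictly more in every row), so the column player never plays it.
On the remaining 2×2 (Up, Down vs Center, Right):
Let the row player play Up with probability p. Expected payoff against Center: 0p + 7(1−p) = −7p + 7; against Right: 6p + 5(1−p) = p + 5.
Setting these equal: −7p + 7 = p + 5 ⇒ −8p = -2 ⇒ p = 1/4, and the value is (-7)·(1/4) + 7 = 21/4.
For the column player: with q = P(Center), equating Up's and Down's payoffs gives −6q + 6 = 2q + 5 ⇒ q = 1/8.

3/4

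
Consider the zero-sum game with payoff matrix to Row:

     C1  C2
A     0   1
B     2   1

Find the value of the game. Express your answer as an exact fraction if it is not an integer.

Row minima: A → 0, B → 1; maximin = 1.
Column maxima: C1 → 2, C2 → 1; minimax = 1.
Since maximin = minimax = 1, there is a saddle point and the value is 1.

1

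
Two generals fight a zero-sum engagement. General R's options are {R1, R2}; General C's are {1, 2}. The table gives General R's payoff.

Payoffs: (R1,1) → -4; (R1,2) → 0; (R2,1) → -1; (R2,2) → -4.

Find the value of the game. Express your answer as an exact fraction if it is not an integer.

Row minima: R1 → -4, R2 → -4; maximin = -4.
Column maxima: 1 → -1, 2 → 0; minimax = -1.
-4 ≠ -1, so there is no saddle point; optimal play is mixed.
Let General R play R1 with probability p. Expected payoff against 1: (-4)p + (-1)(1−p) = −3p − 1; against 2: 0p + (-4)(1−p) = 4p − 4.
Setting these equal: −3p − 1 = 4p − 4 ⇒ −7p = -3 ⇒ p = 3/7, and the value is (-3)·(3/7) − 1 = -16/7.
For General C: with q = P(1), equating R1's and R2's payoffs gives −4q = 3q − 4 ⇒ q = 4/7.

-16/7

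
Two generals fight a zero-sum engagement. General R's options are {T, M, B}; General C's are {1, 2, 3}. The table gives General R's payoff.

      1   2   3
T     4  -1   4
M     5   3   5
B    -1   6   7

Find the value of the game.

Row minima: T → -1, M → 3, B → -1; maximin = 3.
Column maxima: 1 → 5, 2 → 6, 3 → 7; minimax = 5.
3 ≠ 5, so there is no saddle point; optimal play is mixed.
T is strictly dominated by M, so General R never plays it.
3 is strictly dominated by 2 (it gives General R strictly more in every row), so General C never plays it.
On the remaining 2×2 (M, B vs 1, 2):
Let General R play M with probability p. Expected payoff against 1: 5p + (-1)(1−p) = 6p − 1; against 2: 3p + 6(1−p) = −3p + 6.
Setting these equal: 6p − 1 = −3p + 6 ⇒ 9p = 7 ⇒ p = 7/9, and the value is (6)·(7/9) − 1 = 11/3.
For General C: with q = P(1), equating M's and B's payoffs gives 2q + 3 = −7q + 6 ⇒ q = 1/3.

11/3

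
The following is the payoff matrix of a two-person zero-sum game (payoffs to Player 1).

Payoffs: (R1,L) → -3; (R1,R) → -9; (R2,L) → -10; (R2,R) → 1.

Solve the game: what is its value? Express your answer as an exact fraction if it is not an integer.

-93/17

Row minima: R1 → -9, R2 → -10; maximin = -9.
Column maxima: L → -3, R → 1; minimax = -3.
-9 ≠ -3, so there is no saddle point; optimal play is mixed.
Let Player 1 play R1 with probability p. Expected payoff against L: (-3)p + (-10)(1−p) = 7p − 10; against R: (-9)p + 1(1−p) = −10p + 1.
Setting these equal: 7p − 10 = −10p + 1 ⇒ 17p = 11 ⇒ p = 11/17, and the value is (7)·(11/17) − 10 = -93/17.
For Player 2: with q = P(L), equating R1's and R2's payoffs gives 6q − 9 = −11q + 1 ⇒ q = 10/17.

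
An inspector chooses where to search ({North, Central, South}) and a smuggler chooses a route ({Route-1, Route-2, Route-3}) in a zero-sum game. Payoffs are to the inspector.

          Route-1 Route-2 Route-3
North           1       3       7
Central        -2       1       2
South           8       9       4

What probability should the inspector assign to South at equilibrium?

Row minima: North → 1, Central → -2, South → 4; maximin = 4.
Column maxima: Route-1 → 8, Route-2 → 9, Route-3 → 7; minimax = 7.
4 ≠ 7, so there is no saddle point; optimal play is mixed.
Central is strictly dominated by North, so the inspector never plays it.
Route-2 is strictly dominated by Route-1 (it gives the inspector strictly more in every row), so the smuggler never plays it.
On the remaining 2×2 (North, South vs Route-1, Route-3):
Let the inspector play North with probability p. Expected payoff against Route-1: 1p + 8(1−p) = −7p + 8; against Route-3: 7p + 4(1−p) = 3p + 4.
Setting these equal: −7p + 8 = 3p + 4 ⇒ −10p = -4 ⇒ p = 2/5, and the value is (-7)·(2/5) + 8 = 26/5.
For the smuggler: with q = P(Route-1), equating North's and South's payoffs gives −6q + 7 = 4q + 4 ⇒ q = 3/10.

3/5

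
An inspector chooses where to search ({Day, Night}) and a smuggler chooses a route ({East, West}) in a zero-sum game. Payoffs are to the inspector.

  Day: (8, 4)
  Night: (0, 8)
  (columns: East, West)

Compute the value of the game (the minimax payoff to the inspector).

Row minima: Day → 4, Night → 0; maximin = 4.
Column maxima: East → 8, West → 8; minimax = 8.
4 ≠ 8, so there is no saddle point; optimal play is mixed.
Let the inspector play Day with probability p. Expected payoff against East: 8p + 0(1−p) = 8p; against West: 4p + 8(1−p) = −4p + 8.
Setting these equal: 8p = −4p + 8 ⇒ 12p = 8 ⇒ p = 2/3, and the value is (8)·(2/3) = 16/3.
For the smuggler: with q = P(East), equating Day's and Night's payoffs gives 4q + 4 = −8q + 8 ⇒ q = 1/3.

16/3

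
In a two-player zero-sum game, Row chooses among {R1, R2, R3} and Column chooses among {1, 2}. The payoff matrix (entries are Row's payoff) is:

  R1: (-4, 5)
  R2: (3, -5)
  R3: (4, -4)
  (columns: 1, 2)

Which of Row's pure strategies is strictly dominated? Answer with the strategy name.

R2

R3 gives a strictly higher payoff than R2 against every column: 4 > 3, -4 > -5.
So R2 is strictly dominated and Row never plays it.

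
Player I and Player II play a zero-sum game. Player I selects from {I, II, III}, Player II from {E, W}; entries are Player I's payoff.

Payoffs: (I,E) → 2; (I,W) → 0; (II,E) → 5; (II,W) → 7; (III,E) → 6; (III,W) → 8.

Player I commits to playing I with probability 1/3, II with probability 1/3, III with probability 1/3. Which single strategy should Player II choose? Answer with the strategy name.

If Player II plays E, Player I's expected payoff is (1/3)·2 + (1/3)·5 + (1/3)·6 = 13/3.
If Player II plays W, Player I's expected payoff is (1/3)·0 + (1/3)·7 + (1/3)·8 = 5.
Player II minimizes Player I's payoff; the smallest is 13/3, so the best response is E.

E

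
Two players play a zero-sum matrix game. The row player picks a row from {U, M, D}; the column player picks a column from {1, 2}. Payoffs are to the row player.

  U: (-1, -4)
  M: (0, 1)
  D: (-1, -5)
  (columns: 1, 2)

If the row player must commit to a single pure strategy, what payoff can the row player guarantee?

0

Row minima: U → -4, M → 0, D → -5.
The best of these is 0.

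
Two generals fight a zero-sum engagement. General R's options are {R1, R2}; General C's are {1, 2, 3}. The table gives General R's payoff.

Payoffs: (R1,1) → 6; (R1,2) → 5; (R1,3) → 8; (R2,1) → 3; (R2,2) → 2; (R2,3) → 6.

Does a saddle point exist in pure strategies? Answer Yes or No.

Yes

Row minima: R1 → 5, R2 → 2; maximin = 5.
Column maxima: 1 → 6, 2 → 5, 3 → 8; minimax = 5.
maximin = minimax = 5, so a saddle point exists.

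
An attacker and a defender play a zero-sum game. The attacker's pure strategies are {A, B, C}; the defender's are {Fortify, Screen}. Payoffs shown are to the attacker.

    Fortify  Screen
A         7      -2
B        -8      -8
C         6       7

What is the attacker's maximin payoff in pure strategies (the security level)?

6

Row minima: A → -2, B → -8, C → 6.
The best of these is 6.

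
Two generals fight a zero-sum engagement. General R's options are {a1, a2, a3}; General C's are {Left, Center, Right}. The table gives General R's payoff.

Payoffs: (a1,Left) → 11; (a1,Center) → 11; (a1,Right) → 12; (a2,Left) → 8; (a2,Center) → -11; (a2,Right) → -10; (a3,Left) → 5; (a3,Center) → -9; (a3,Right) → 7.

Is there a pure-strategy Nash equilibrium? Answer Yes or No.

Row minima: a1 → 11, a2 → -11, a3 → -9; maximin = 11.
Column maxima: Left → 11, Center → 11, Right → 12; minimax = 11.
maximin = minimax = 11, so a saddle point exists.

Yes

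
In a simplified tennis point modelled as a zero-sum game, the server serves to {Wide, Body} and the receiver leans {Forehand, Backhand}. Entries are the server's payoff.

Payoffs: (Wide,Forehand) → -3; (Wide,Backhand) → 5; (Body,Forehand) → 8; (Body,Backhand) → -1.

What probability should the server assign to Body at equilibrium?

Row minima: Wide → -3, Body → -1; maximin = -1.
Column maxima: Forehand → 8, Backhand → 5; minimax = 5.
-1 ≠ 5, so there is no saddle point; optimal play is mixed.
Let the server play Wide with probability p. Expected payoff against Forehand: (-3)p + 8(1−p) = −11p + 8; against Backhand: 5p + (-1)(1−p) = 6p − 1.
Setting these equal: −11p + 8 = 6p − 1 ⇒ −17p = -9 ⇒ p = 9/17, and the value is (-11)·(9/17) + 8 = 37/17.
For the receiver: with q = P(Forehand), equating Wide's and Body's payoffs gives −8q + 5 = 9q − 1 ⇒ q = 6/17.

8/17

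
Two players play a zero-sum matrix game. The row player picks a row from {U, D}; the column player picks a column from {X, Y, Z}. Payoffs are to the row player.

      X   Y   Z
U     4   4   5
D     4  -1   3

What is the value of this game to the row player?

Row minima: U → 4, D → -1; maximin = 4.
Column maxima: X → 4, Y → 4, Z → 5; minimax = 4.
Since maximin = minimax = 4, there is a saddle point and the value is 4.

4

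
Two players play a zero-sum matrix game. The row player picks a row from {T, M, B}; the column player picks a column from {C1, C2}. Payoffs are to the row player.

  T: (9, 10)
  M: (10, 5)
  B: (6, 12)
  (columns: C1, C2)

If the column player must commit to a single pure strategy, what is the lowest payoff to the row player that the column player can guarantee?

Column maxima: C1 → 10, C2 → 12.
The smallest of these is 10.

10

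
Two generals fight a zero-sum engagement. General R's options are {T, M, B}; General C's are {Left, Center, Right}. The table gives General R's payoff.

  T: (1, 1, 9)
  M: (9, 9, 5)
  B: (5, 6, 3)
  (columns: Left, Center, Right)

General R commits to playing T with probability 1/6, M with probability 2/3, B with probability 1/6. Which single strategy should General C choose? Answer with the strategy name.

Right

If General C plays Left, General R's expected payoff is (1/6)·1 + (2/3)·9 + (1/6)·5 = 7.
If General C plays Center, General R's expected payoff is (1/6)·1 + (2/3)·9 + (1/6)·6 = 43/6.
If General C plays Right, General R's expected payoff is (1/6)·9 + (2/3)·5 + (1/6)·3 = 16/3.
General C minimizes General R's payoff; the smallest is 16/3, so the best response is Right.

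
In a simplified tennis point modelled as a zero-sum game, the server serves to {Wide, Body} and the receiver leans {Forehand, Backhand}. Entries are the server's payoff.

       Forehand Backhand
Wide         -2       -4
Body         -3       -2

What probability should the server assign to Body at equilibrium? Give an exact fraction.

Row minima: Wide → -4, Body → -3; maximin = -3.
Column maxima: Forehand → -2, Backhand → -2; minimax = -2.
-3 ≠ -2, so there is no saddle point; optimal play is mixed.
Let the server play Wide with probability p. Expected payoff against Forehand: (-2)p + (-3)(1−p) = p − 3; against Backhand: (-4)p + (-2)(1−p) = −2p − 2.
Setting these equal: p − 3 = −2p − 2 ⇒ 3p = 1 ⇒ p = 1/3, and the value is (1)·(1/3) − 3 = -8/3.
For the receiver: with q = P(Forehand), equating Wide's and Body's payoffs gives 2q − 4 = −q − 2 ⇒ q = 2/3.

2/3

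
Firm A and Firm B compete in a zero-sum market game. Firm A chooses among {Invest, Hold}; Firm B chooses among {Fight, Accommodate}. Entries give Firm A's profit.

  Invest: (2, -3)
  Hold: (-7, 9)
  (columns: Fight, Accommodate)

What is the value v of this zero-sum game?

-1/7

Row minima: Invest → -3, Hold → -7; maximin = -3.
Column maxima: Fight → 2, Accommodate → 9; minimax = 2.
-3 ≠ 2, so there is no saddle point; optimal play is mixed.
Let Firm A play Invest with probability p. Expected payoff against Fight: 2p + (-7)(1−p) = 9p − 7; against Accommodate: (-3)p + 9(1−p) = −12p + 9.
Setting these equal: 9p − 7 = −12p + 9 ⇒ 21p = 16 ⇒ p = 16/21, and the value is (9)·(16/21) − 7 = -1/7.
For Firm B: with q = P(Fight), equating Invest's and Hold's payoffs gives 5q − 3 = −16q + 9 ⇒ q = 4/7.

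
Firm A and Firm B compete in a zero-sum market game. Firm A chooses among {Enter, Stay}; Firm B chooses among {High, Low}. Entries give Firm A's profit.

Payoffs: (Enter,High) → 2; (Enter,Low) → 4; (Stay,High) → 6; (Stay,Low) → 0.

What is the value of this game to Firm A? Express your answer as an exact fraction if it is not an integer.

3

Row minima: Enter → 2, Stay → 0; maximin = 2.
Column maxima: High → 6, Low → 4; minimax = 4.
2 ≠ 4, so there is no saddle point; optimal play is mixed.
Let Firm A play Enter with probability p. Expected payoff against High: 2p + 6(1−p) = −4p + 6; against Low: 4p + 0(1−p) = 4p.
Setting these equal: −4p + 6 = 4p ⇒ −8p = -6 ⇒ p = 3/4, and the value is (-4)·(3/4) + 6 = 3.
For Firm B: with q = P(High), equating Enter's and Stay's payoffs gives −2q + 4 = 6q ⇒ q = 1/2.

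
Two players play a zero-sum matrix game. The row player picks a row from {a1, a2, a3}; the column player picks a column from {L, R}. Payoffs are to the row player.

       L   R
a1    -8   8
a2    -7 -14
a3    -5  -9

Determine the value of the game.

-28/5

Row minima: a1 → -8, a2 → -14, a3 → -9; maximin = -8.
Column maxima: L → -5, R → 8; minimax = -5.
-8 ≠ -5, so there is no saddle point; optimal play is mixed.
a2 is strictly dominated by a3, so the row player never plays it.
On the remaining 2×2 (a1, a3 vs L, R):
Let the row player play a1 with probability p. Expected payoff against L: (-8)p + (-5)(1−p) = −3p − 5; against R: 8p + (-9)(1−p) = 17p − 9.
Setting these equal: −3p − 5 = 17p − 9 ⇒ −20p = -4 ⇒ p = 1/5, and the value is (-3)·(1/5) − 5 = -28/5.
For the column player: with q = P(L), equating a1's and a3's payoffs gives −16q + 8 = 4q − 9 ⇒ q = 17/20.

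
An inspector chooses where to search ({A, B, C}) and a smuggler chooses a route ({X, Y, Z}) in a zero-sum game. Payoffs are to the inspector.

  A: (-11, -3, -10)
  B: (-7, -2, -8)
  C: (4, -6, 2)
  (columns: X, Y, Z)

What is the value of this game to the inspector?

Row minima: A → -11, B → -8, C → -6; maximin = -6.
Column maxima: X → 4, Y → -2, Z → 2; minimax = -2.
-6 ≠ -2, so there is no saddle point; optimal play is mixed.
A is strictly dominated by B, so the inspector never plays it.
With A eliminated, X is strictly dominated by Z (it gives the inspector strictly more in every remaining row), so the smuggler never plays it.
On the remaining 2×2 (B, C vs Y, Z):
Let the inspector play B with probability p. Expected payoff against Y: (-2)p + (-6)(1−p) = 4p − 6; against Z: (-8)p + 2(1−p) = −10p + 2.
Setting these equal: 4p − 6 = −10p + 2 ⇒ 14p = 8 ⇒ p = 4/7, and the value is (4)·(4/7) − 6 = -26/7.
For the smuggler: with q = P(Y), equating B's and C's payoffs gives 6q − 8 = −8q + 2 ⇒ q = 5/7.

-26/7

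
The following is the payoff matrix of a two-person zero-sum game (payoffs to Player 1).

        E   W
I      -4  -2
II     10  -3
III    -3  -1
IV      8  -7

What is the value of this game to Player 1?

Row minima: I → -4, II → -3, III → -3, IV → -7; maximin = -3.
Column maxima: E → 10, W → -1; minimax = -1.
-3 ≠ -1, so there is no saddle point; optimal play is mixed.
I is strictly dominated by III, so Player 1 never plays it.
IV is strictly dominated by II, so Player 1 never plays it.
On the remaining 2×2 (II, III vs E, W):
Let Player 1 play II with probability p. Expected payoff against E: 10p + (-3)(1−p) = 13p − 3; against W: (-3)p + (-1)(1−p) = −2p − 1.
Setting these equal: 13p − 3 = −2p − 1 ⇒ 15p = 2 ⇒ p = 2/15, and the value is (13)·(2/15) − 3 = -19/15.
For Player 2: with q = P(E), equating II's and III's payoffs gives 13q − 3 = −2q − 1 ⇒ q = 2/15.

-19/15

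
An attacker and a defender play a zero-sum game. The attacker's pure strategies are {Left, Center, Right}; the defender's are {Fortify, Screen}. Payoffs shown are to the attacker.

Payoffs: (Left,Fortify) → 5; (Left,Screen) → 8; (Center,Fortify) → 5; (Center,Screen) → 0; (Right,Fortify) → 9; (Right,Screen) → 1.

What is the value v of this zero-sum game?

Row minima: Left → 5, Center → 0, Right → 1; maximin = 5.
Column maxima: Fortify → 9, Screen → 8; minimax = 8.
5 ≠ 8, so there is no saddle point; optimal play is mixed.
Center is strictly dominated by Right, so the attacker never plays it.
On the remaining 2×2 (Left, Right vs Fortify, Screen):
Let the attacker play Left with probability p. Expected payoff against Fortify: 5p + 9(1−p) = −4p + 9; against Screen: 8p + 1(1−p) = 7p + 1.
Setting these equal: −4p + 9 = 7p + 1 ⇒ −11p = -8 ⇒ p = 8/11, and the value is (-4)·(8/11) + 9 = 67/11.
For the defender: with q = P(Fortify), equating Left's and Right's payoffs gives −3q + 8 = 8q + 1 ⇒ q = 7/11.

67/11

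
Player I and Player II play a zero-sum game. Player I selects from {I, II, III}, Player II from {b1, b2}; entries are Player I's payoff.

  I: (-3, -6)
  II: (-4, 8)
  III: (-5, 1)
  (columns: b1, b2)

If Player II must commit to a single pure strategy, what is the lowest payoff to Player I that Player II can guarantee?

Column maxima: b1 → -3, b2 → 8.
The smallest of these is -3.

-3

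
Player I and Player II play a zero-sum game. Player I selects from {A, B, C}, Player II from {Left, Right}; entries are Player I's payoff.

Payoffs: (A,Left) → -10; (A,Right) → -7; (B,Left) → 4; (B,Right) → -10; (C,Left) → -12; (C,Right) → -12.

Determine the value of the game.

Row minima: A → -10, B → -10, C → -12; maximin = -10.
Column maxima: Left → 4, Right → -7; minimax = -7.
-10 ≠ -7, so there is no saddle point; optimal play is mixed.
C is strictly dominated by A, so Player I never plays it.
On the remaining 2×2 (A, B vs Left, Right):
Let Player I play A with probability p. Expected payoff against Left: (-10)p + 4(1−p) = −14p + 4; against Right: (-7)p + (-10)(1−p) = 3p − 10.
Setting these equal: −14p + 4 = 3p − 10 ⇒ −17p = -14 ⇒ p = 14/17, and the value is (-14)·(14/17) + 4 = -128/17.
For Player II: with q = P(Left), equating A's and B's payoffs gives −3q − 7 = 14q − 10 ⇒ q = 3/17.

-128/17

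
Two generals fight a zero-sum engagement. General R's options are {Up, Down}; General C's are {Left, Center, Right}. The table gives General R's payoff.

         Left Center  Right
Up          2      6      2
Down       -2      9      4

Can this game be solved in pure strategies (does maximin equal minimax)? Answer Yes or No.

Yes

Row minima: Up → 2, Down → -2; maximin = 2.
Column maxima: Left → 2, Center → 9, Right → 4; minimax = 2.
maximin = minimax = 2, so a saddle point exists.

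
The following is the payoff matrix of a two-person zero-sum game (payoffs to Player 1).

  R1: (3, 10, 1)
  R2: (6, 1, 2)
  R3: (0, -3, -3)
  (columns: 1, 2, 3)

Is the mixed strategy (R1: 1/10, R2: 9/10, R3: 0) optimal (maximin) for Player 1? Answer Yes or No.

Against 1 this mix gives (1/10)·3 + (9/10)·6 = 57/10.
Against 2 this mix gives (1/10)·10 + (9/10)·1 = 19/10.
Against 3 this mix gives (1/10)·1 + (9/10)·2 = 19/10.
All of Player 2's active replies (2, 3) yield 19/10, and no column does worse for Player 1. The mix makes Player 2 indifferent and guarantees 19/10, so it is optimal.

Yes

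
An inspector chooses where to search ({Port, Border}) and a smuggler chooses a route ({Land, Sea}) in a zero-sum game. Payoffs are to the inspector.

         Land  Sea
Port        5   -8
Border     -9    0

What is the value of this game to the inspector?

Row minima: Port → -8, Border → -9; maximin = -8.
Column maxima: Land → 5, Sea → 0; minimax = 0.
-8 ≠ 0, so there is no saddle point; optimal play is mixed.
Let the inspector play Port with probability p. Expected payoff against Land: 5p + (-9)(1−p) = 14p − 9; against Sea: (-8)p + 0(1−p) = −8p.
Setting these equal: 14p − 9 = −8p ⇒ 22p = 9 ⇒ p = 9/22, and the value is (14)·(9/22) − 9 = -36/11.
For the smuggler: with q = P(Land), equating Port's and Border's payoffs gives 13q − 8 = −9q ⇒ q = 4/11.

-36/11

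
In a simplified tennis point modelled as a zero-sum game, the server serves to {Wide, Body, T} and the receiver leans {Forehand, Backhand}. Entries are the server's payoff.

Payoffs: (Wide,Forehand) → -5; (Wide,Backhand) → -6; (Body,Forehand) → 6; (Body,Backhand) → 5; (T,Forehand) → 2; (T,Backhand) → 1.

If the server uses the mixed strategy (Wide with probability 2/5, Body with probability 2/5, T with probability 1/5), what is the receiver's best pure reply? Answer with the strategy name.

Backhand

If the receiver plays Forehand, the server's expected payoff is (2/5)·(-5) + (2/5)·6 + (1/5)·2 = 4/5.
If the receiver plays Backhand, the server's expected payoff is (2/5)·(-6) + (2/5)·5 + (1/5)·1 = -1/5.
The receiver minimizes the server's payoff; the smallest is -1/5, so the best response is Backhand.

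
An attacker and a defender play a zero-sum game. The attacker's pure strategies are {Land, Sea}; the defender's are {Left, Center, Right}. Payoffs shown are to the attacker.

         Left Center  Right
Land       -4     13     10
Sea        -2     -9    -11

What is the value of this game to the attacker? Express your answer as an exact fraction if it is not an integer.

Row minima: Land → -4, Sea → -11; maximin = -4.
Column maxima: Left → -2, Center → 13, Right → 10; minimax = -2.
-4 ≠ -2, so there is no saddle point; optimal play is mixed.
Center is strictly dominated by Right (it gives the attacker strictly more in every row), so the defender never plays it.
On the remaining 2×2 (Land, Sea vs Left, Right):
Let the attacker play Land with probability p. Expected payoff against Left: (-4)p + (-2)(1−p) = −2p − 2; against Right: 10p + (-11)(1−p) = 21p − 11.
Setting these equal: −2p − 2 = 21p − 11 ⇒ −23p = -9 ⇒ p = 9/23, and the value is (-2)·(9/23) − 2 = -64/23.
For the defender: with q = P(Left), equating Land's and Sea's payoffs gives −14q + 10 = 9q − 11 ⇒ q = 21/23.

-64/23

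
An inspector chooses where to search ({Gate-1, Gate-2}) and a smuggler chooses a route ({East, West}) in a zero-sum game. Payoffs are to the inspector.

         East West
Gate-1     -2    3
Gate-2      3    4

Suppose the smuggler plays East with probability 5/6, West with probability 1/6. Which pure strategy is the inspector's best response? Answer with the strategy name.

Gate-2

Expected payoff of Gate-1: (5/6)·(-2) + (1/6)·3 = -7/6.
Expected payoff of Gate-2: (5/6)·3 + (1/6)·4 = 19/6.
The largest is 19/6, so the inspector's best response is Gate-2.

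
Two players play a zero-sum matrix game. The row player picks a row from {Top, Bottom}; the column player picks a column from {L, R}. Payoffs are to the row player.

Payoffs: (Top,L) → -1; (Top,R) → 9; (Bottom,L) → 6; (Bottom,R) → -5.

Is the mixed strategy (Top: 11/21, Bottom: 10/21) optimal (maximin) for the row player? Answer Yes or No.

Against L this mix gives (11/21)·(-1) + (10/21)·6 = 7/3.
Against R this mix gives (11/21)·9 + (10/21)·(-5) = 7/3.
All of the column player's active replies (L, R) yield 7/3, and no column does worse for the row player. The mix makes the column player indifferent and guarantees 7/3, so it is optimal.

Yes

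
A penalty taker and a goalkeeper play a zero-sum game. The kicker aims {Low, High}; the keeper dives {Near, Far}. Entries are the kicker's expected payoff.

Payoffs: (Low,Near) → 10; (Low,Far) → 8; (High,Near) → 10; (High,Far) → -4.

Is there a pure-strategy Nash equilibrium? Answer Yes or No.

Yes

Row minima: Low → 8, High → -4; maximin = 8.
Column maxima: Near → 10, Far → 8; minimax = 8.
maximin = minimax = 8, so a saddle point exists.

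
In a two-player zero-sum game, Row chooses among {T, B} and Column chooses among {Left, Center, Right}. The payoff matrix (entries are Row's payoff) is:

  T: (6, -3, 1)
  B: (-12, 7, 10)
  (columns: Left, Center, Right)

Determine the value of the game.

Row minima: T → -3, B → -12; maximin = -3.
Column maxima: Left → 6, Center → 7, Right → 10; minimax = 6.
-3 ≠ 6, so there is no saddle point; optimal play is mixed.
Right is strictly dominated by Center (it gives Row strictly more in every row), so Column never plays it.
On the remaining 2×2 (T, B vs Left, Center):
Let Row play T with probability p. Expected payoff against Left: 6p + (-12)(1−p) = 18p − 12; against Center: (-3)p + 7(1−p) = −10p + 7.
Setting these equal: 18p − 12 = −10p + 7 ⇒ 28p = 19 ⇒ p = 19/28, and the value is (18)·(19/28) − 12 = 3/14.
For Column: with q = P(Left), equating T's and B's payoffs gives 9q − 3 = −19q + 7 ⇒ q = 5/14.

3/14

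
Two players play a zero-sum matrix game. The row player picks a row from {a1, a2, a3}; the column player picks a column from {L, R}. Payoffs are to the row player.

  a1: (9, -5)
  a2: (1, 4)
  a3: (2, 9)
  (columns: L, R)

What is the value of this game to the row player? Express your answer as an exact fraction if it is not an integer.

13/3

Row minima: a1 → -5, a2 → 1, a3 → 2; maximin = 2.
Column maxima: L → 9, R → 9; minimax = 9.
2 ≠ 9, so there is no saddle point; optimal play is mixed.
a2 is strictly dominated by a3, so the row player never plays it.
On the remaining 2×2 (a1, a3 vs L, R):
Let the row player play a1 with probability p. Expected payoff against L: 9p + 2(1−p) = 7p + 2; against R: (-5)p + 9(1−p) = −14p + 9.
Setting these equal: 7p + 2 = −14p + 9 ⇒ 21p = 7 ⇒ p = 1/3, and the value is (7)·(1/3) + 2 = 13/3.
For the column player: with q = P(L), equating a1's and a3's payoffs gives 14q − 5 = −7q + 9 ⇒ q = 2/3.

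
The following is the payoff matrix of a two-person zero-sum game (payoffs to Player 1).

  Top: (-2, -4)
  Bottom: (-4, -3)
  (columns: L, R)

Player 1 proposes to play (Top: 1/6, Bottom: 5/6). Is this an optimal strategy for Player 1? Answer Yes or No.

No

Against L this mix gives (1/6)·(-2) + (5/6)·(-4) = -11/3.
Against R this mix gives (1/6)·(-4) + (5/6)·(-3) = -19/6.
Player 2 will play L, holding Player 1 to -11/3. Shifting weight toward the row that does better against L would raise this floor (the equalizing mix achieves -10/3 against both L and R), so the proposed strategy is not optimal.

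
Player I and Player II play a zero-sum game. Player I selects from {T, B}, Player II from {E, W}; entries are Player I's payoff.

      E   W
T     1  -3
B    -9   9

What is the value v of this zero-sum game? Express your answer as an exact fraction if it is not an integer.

-9/11

Row minima: T → -3, B → -9; maximin = -3.
Column maxima: E → 1, W → 9; minimax = 1.
-3 ≠ 1, so there is no saddle point; optimal play is mixed.
Let Player I play T with probability p. Expected payoff against E: 1p + (-9)(1−p) = 10p − 9; against W: (-3)p + 9(1−p) = −12p + 9.
Setting these equal: 10p − 9 = −12p + 9 ⇒ 22p = 18 ⇒ p = 9/11, and the value is (10)·(9/11) − 9 = -9/11.
For Player II: with q = P(E), equating T's and B's payoffs gives 4q − 3 = −18q + 9 ⇒ q = 6/11.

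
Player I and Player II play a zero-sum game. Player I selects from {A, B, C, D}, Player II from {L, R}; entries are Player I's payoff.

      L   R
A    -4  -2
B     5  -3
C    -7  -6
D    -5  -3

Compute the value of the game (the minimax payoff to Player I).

-11/5

Row minima: A → -4, B → -3, C → -7, D → -5; maximin = -3.
Column maxima: L → 5, R → -2; minimax = -2.
-3 ≠ -2, so there is no saddle point; optimal play is mixed.
C is strictly dominated by A, so Player I never plays it.
D is strictly dominated by A, so Player I never plays it.
On the remaining 2×2 (A, B vs L, R):
Let Player I play A with probability p. Expected payoff against L: (-4)p + 5(1−p) = −9p + 5; against R: (-2)p + (-3)(1−p) = p − 3.
Setting these equal: −9p + 5 = p − 3 ⇒ −10p = -8 ⇒ p = 4/5, and the value is (-9)·(4/5) + 5 = -11/5.
For Player II: with q = P(L), equating A's and B's payoffs gives −2q − 2 = 8q − 3 ⇒ q = 1/10.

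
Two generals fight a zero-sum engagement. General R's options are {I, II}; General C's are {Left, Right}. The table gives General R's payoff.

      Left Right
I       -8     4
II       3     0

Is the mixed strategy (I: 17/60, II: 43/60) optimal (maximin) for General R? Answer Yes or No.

No

Against Left this mix gives (17/60)·(-8) + (43/60)·3 = -7/60.
Against Right this mix gives (17/60)·4 + (43/60)·0 = 17/15.
General C will play Left, holding General R to -7/60. Shifting weight toward the row that does better against Left would raise this floor (the equalizing mix achieves 4/5 against both Left and Right), so the proposed strategy is not optimal.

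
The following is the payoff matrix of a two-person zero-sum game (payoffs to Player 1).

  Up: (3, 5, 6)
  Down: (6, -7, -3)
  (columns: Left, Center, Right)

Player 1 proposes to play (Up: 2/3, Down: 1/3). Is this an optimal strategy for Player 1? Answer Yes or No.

Against Left this mix gives (2/3)·3 + (1/3)·6 = 4.
Against Center this mix gives (2/3)·5 + (1/3)·(-7) = 1.
Against Right this mix gives (2/3)·6 + (1/3)·(-3) = 3.
Player 2 will play Center, holding Player 1 to 1. Shifting weight toward the row that does better against Center would raise this floor (the equalizing mix achieves 17/5 against both Center and Left), so the proposed strategy is not optimal.

No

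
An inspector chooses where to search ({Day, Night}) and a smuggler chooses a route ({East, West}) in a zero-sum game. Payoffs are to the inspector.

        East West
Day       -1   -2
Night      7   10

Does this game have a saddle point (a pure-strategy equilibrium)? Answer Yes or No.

Row minima: Day → -2, Night → 7; maximin = 7.
Column maxima: East → 7, West → 10; minimax = 7.
maximin = minimax = 7, so a saddle point exists.

Yes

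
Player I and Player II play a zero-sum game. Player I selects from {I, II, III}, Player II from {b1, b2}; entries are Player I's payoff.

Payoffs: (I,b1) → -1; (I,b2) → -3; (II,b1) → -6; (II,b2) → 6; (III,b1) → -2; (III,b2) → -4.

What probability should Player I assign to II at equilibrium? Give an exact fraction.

Row minima: I → -3, II → -6, III → -4; maximin = -3.
Column maxima: b1 → -1, b2 → 6; minimax = -1.
-3 ≠ -1, so there is no saddle point; optimal play is mixed.
III is strictly dominated by I, so Player I never plays it.
On the remaining 2×2 (I, II vs b1, b2):
Let Player I play I with probability p. Expected payoff against b1: (-1)p + (-6)(1−p) = 5p − 6; against b2: (-3)p + 6(1−p) = −9p + 6.
Setting these equal: 5p − 6 = −9p + 6 ⇒ 14p = 12 ⇒ p = 6/7, and the value is (5)·(6/7) − 6 = -12/7.
For Player II: with q = P(b1), equating I's and II's payoffs gives 2q − 3 = −12q + 6 ⇒ q = 9/14.

1/7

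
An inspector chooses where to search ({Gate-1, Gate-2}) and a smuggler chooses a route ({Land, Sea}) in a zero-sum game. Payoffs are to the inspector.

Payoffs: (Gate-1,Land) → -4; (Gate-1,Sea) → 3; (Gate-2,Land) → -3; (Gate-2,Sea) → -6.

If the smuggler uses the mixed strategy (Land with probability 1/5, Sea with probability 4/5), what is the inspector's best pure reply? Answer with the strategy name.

Gate-1

Expected payoff of Gate-1: (1/5)·(-4) + (4/5)·3 = 8/5.
Expected payoff of Gate-2: (1/5)·(-3) + (4/5)·(-6) = -27/5.
The largest is 8/5, so the inspector's best response is Gate-1.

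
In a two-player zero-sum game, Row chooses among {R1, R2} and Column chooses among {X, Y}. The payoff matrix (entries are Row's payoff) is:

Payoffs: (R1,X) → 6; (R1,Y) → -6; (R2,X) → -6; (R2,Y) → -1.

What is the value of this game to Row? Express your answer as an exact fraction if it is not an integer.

Row minima: R1 → -6, R2 → -6; maximin = -6.
Column maxima: X → 6, Y → -1; minimax = -1.
-6 ≠ -1, so there is no saddle point; optimal play is mixed.
Let Row play R1 with probability p. Expected payoff against X: 6p + (-6)(1−p) = 12p − 6; against Y: (-6)p + (-1)(1−p) = −5p − 1.
Setting these equal: 12p − 6 = −5p − 1 ⇒ 17p = 5 ⇒ p = 5/17, and the value is (12)·(5/17) − 6 = -42/17.
For Column: with q = P(X), equating R1's and R2's payoffs gives 12q − 6 = −5q − 1 ⇒ q = 5/17.

-42/17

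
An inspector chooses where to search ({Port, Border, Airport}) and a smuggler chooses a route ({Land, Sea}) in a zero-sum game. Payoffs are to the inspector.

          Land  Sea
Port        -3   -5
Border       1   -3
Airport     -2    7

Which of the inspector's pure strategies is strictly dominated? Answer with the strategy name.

Port

Border gives a strictly higher payoff than Port against every column: 1 > -3, -3 > -5.
So Port is strictly dominated and the inspector never plays it.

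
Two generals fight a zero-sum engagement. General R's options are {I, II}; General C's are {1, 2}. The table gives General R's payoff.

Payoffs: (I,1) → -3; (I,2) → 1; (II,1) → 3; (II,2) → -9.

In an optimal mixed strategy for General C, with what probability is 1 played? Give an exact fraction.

5/8

Row minima: I → -3, II → -9; maximin = -3.
Column maxima: 1 → 3, 2 → 1; minimax = 1.
-3 ≠ 1, so there is no saddle point; optimal play is mixed.
Let General R play I with probability p. Expected payoff against 1: (-3)p + 3(1−p) = −6p + 3; against 2: 1p + (-9)(1−p) = 10p − 9.
Setting these equal: −6p + 3 = 10p − 9 ⇒ −16p = -12 ⇒ p = 3/4, and the value is (-6)·(3/4) + 3 = -3/2.
For General C: with q = P(1), equating I's and II's payoffs gives −4q + 1 = 12q − 9 ⇒ q = 5/8.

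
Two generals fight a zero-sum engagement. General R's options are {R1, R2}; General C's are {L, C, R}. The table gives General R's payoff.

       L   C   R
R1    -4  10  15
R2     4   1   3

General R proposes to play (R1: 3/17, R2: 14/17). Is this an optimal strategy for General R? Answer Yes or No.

Yes

Against L this mix gives (3/17)·(-4) + (14/17)·4 = 44/17.
Against C this mix gives (3/17)·10 + (14/17)·1 = 44/17.
Against R this mix gives (3/17)·15 + (14/17)·3 = 87/17.
All of General C's active replies (L, C) yield 44/17, and no column does worse for General R. The mix makes General C indifferent and guarantees 44/17, so it is optimal.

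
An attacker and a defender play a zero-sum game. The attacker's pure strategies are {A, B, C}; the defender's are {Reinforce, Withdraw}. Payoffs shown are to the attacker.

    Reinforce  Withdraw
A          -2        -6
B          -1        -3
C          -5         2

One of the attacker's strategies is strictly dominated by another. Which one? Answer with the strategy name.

A

B gives a strictly higher payoff than A against every column: -1 > -2, -3 > -6.
So A is strictly dominated and the attacker never plays it.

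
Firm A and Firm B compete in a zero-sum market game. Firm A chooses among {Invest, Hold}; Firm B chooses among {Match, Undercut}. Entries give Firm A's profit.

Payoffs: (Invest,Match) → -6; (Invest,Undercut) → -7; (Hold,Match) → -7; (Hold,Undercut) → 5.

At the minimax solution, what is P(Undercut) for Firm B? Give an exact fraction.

1/13

Row minima: Invest → -7, Hold → -7; maximin = -7.
Column maxima: Match → -6, Undercut → 5; minimax = -6.
-7 ≠ -6, so there is no saddle point; optimal play is mixed.
Let Firm A play Invest with probability p. Expected payoff against Match: (-6)p + (-7)(1−p) = p − 7; against Undercut: (-7)p + 5(1−p) = −12p + 5.
Setting these equal: p − 7 = −12p + 5 ⇒ 13p = 12 ⇒ p = 12/13, and the value is (1)·(12/13) − 7 = -79/13.
For Firm B: with q = P(Match), equating Invest's and Hold's payoffs gives q − 7 = −12q + 5 ⇒ q = 12/13.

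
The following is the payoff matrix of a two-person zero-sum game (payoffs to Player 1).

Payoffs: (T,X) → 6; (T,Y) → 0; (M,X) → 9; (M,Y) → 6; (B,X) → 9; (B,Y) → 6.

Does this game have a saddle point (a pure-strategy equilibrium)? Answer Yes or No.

Row minima: T → 0, M → 6, B → 6; maximin = 6.
Column maxima: X → 9, Y → 6; minimax = 6.
maximin = minimax = 6, so a saddle point exists.

Yes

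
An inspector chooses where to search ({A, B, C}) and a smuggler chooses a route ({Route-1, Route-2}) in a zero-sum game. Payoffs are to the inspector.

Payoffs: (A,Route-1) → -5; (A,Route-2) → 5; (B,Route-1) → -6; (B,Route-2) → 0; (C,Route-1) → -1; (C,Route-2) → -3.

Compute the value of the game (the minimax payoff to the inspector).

-5/3

Row minima: A → -5, B → -6, C → -3; maximin = -3.
Column maxima: Route-1 → -1, Route-2 → 5; minimax = -1.
-3 ≠ -1, so there is no saddle point; optimal play is mixed.
B is strictly dominated by A, so the inspector never plays it.
On the remaining 2×2 (A, C vs Route-1, Route-2):
Let the inspector play A with probability p. Expected payoff against Route-1: (-5)p + (-1)(1−p) = −4p − 1; against Route-2: 5p + (-3)(1−p) = 8p − 3.
Setting these equal: −4p − 1 = 8p − 3 ⇒ −12p = -2 ⇒ p = 1/6, and the value is (-4)·(1/6) − 1 = -5/3.
For the smuggler: with q = P(Route-1), equating A's and C's payoffs gives −10q + 5 = 2q − 3 ⇒ q = 2/3.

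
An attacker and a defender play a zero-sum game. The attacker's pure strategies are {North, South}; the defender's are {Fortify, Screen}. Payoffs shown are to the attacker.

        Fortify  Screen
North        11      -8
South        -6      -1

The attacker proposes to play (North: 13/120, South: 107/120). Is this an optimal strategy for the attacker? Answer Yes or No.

Against Fortify this mix gives (13/120)·11 + (107/120)·(-6) = -499/120.
Against Screen this mix gives (13/120)·(-8) + (107/120)·(-1) = -211/120.
The defender will play Fortify, holding the attacker to -499/120. Shifting weight toward the row that does better against Fortify would raise this floor (the equalizing mix achieves -59/24 against both Fortify and Screen), so the proposed strategy is not optimal.

No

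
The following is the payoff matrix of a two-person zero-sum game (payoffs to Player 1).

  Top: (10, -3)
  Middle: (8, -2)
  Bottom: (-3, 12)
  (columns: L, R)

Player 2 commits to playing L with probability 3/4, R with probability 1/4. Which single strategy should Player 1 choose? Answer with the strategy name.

Expected payoff of Top: (3/4)·10 + (1/4)·(-3) = 27/4.
Expected payoff of Middle: (3/4)·8 + (1/4)·(-2) = 11/2.
Expected payoff of Bottom: (3/4)·(-3) + (1/4)·12 = 3/4.
The largest is 27/4, so Player 1's best response is Top.

Top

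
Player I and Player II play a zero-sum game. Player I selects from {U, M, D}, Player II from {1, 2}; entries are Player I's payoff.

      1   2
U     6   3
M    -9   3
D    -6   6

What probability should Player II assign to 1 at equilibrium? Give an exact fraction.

1/5

Row minima: U → 3, M → -9, D → -6; maximin = 3.
Column maxima: 1 → 6, 2 → 6; minimax = 6.
3 ≠ 6, so there is no saddle point; optimal play is mixed.
M is strictly dominated by D, so Player I never plays it.
On the remaining 2×2 (U, D vs 1, 2):
Let Player I play U with probability p. Expected payoff against 1: 6p + (-6)(1−p) = 12p − 6; against 2: 3p + 6(1−p) = −3p + 6.
Setting these equal: 12p − 6 = −3p + 6 ⇒ 15p = 12 ⇒ p = 4/5, and the value is (12)·(4/5) − 6 = 18/5.
For Player II: with q = P(1), equating U's and D's payoffs gives 3q + 3 = −12q + 6 ⇒ q = 1/5.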